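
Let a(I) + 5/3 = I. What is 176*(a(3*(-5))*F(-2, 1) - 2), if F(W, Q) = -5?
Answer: 42944/3 ≈ 14315.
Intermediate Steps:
a(I) = -5/3 + I
176*(a(3*(-5))*F(-2, 1) - 2) = 176*((-5/3 + 3*(-5))*(-5) - 2) = 176*((-5/3 - 15)*(-5) - 2) = 176*(-50/3*(-5) - 2) = 176*(250/3 - 2) = 176*(244/3) = 42944/3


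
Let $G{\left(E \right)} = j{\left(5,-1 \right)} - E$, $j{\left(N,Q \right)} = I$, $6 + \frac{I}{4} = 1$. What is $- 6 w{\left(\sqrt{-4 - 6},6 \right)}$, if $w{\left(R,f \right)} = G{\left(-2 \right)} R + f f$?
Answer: $-216 + 108 i \sqrt{10} \approx -216.0 + 341.53 i$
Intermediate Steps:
$I = -20$ ($I = -24 + 4 \cdot 1 = -24 + 4 = -20$)
$j{\left(N,Q \right)} = -20$
$G{\left(E \right)} = -20 - E$
$w{\left(R,f \right)} = f^{2} - 18 R$ ($w{\left(R,f \right)} = \left(-20 - -2\right) R + f f = \left(-20 + 2\right) R + f^{2} = - 18 R + f^{2} = f^{2} - 18 R$)
$- 6 w{\left(\sqrt{-4 - 6},6 \right)} = - 6 \left(6^{2} - 18 \sqrt{-4 - 6}\right) = - 6 \left(36 - 18 \sqrt{-10}\right) = - 6 \left(36 - 18 i \sqrt{10}\right) = -216 + 108 i \sqrt{10}$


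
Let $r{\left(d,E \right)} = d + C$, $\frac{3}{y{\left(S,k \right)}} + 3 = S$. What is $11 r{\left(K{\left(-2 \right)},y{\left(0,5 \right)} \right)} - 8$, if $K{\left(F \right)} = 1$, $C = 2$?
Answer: $25$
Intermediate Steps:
$y{\left(S,k \right)} = \frac{3}{-3 + S}$
$r{\left(d,E \right)} = 2 + d$ ($r{\left(d,E \right)} = d + 2 = 2 + d$)
$11 r{\left(K{\left(-2 \right)},y{\left(0,5 \right)} \right)} - 8 = 11 \left(2 + 1\right) - 8 = 11 \cdot 3 - 8 = 33 - 8 = 25$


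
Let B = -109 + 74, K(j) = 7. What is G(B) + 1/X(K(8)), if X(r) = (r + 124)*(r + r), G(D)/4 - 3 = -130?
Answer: -931671/1834 ≈ -508.00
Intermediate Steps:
B = -35
G(D) = -508 (G(D) = 12 + 4*(-130) = 12 - 520 = -508)
X(r) = 2*r*(124 + r) (X(r) = (124 + r)*(2*r) = 2*r*(124 + r))
G(B) + 1/X(K(8)) = -508 + 1/(2*7*(124 + 7)) = -508 + 1/(2*7*131) = -508 + 1/1834 = -931671/1834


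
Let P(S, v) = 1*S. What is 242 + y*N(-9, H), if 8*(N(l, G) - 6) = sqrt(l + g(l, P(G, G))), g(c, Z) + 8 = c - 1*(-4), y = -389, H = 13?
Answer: -2092 - 389*I*sqrt(22)/8 ≈ -2092.0 - 228.07*I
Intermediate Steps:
P(S, v) = S
g(c, Z) = -4 + c (g(c, Z) = -8 + (c - 1*(-4)) = -8 + (c + 4) = -8 + (4 + c) = -4 + c)
N(l, G) = 6 + sqrt(-4 + 2*l)/8 (N(l, G) = 6 + sqrt(l + (-4 + l))/8 = 6 + sqrt(-4 + 2*l)/8)
242 + y*N(-9, H) = 242 - 389*(6 + sqrt(-4 + 2*(-9))/8) = 242 - 389*(6 + sqrt(-4 - 18)/8) = 242 - 389*(6 + sqrt(-22)/8) = 242 - 389*(6 + (I*sqrt(22))/8) = 242 - 389*(6 + I*sqrt(22)/8) = 242 + (-2334 - 389*I*sqrt(22)/8) = -2092 - 389*I*sqrt(22)/8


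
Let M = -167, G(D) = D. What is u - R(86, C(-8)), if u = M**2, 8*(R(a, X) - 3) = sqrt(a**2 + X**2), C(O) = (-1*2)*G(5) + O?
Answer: 27886 - sqrt(1930)/4 ≈ 27875.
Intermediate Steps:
C(O) = -10 + O (C(O) = -1*2*5 + O = -2*5 + O = -10 + O)
R(a, X) = 3 + sqrt(X**2 + a**2)/8 (R(a, X) = 3 + sqrt(a**2 + X**2)/8 = 3 + sqrt(X**2 + a**2)/8)
u = 27889 (u = (-167)**2 = 27889)
u - R(86, C(-8)) = 27889 - (3 + sqrt((-10 - 8)**2 + 86**2)/8) = 27889 - (3 + sqrt((-18)**2 + 7396)/8) = 27889 - (3 + sqrt(324 + 7396)/8) = 27889 - (3 + sqrt(7720)/8) = 27889 - (3 + (2*sqrt(1930))/8) = 27889 - (3 + sqrt(1930)/4) = 27889 + (-3 - sqrt(1930)/4) = 27886 - sqrt(1930)/4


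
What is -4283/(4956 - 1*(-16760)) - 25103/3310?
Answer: -279656739/35939980 ≈ -7.7812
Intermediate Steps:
-4283/(4956 - 1*(-16760)) - 25103/3310 = -4283/(4956 + 16760) - 25103*1/3310 = -4283/21716 - 25103/3310 = -279656739/35939980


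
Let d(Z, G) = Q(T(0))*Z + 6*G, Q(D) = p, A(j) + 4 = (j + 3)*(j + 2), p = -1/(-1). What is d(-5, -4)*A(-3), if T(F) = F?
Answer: 116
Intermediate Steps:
p = 1 (p = -1*(-1) = 1)
A(j) = -4 + (2 + j)*(3 + j) (A(j) = -4 + (j + 3)*(j + 2) = -4 + (3 + j)*(2 + j) = -4 + (2 + j)*(3 + j))
Q(D) = 1
d(Z, G) = Z + 6*G (d(Z, G) = 1*Z + 6*G = Z + 6*G)
d(-5, -4)*A(-3) = (-5 + 6*(-4))*(2 + (-3)² + 5*(-3)) = (-5 - 24)*(2 + 9 - 15) = -29*(-4) = 116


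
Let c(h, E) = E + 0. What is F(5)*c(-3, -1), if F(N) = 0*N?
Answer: 0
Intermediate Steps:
F(N) = 0
c(h, E) = E
F(5)*c(-3, -1) = 0*(-1) = 0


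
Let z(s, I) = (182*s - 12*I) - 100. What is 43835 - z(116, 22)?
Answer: 23087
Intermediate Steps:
z(s, I) = -100 - 12*I + 182*s (z(s, I) = (-12*I + 182*s) - 100 = -100 - 12*I + 182*s)
43835 - z(116, 22) = 43835 - (-100 - 12*22 + 182*116) = 43835 - (-100 - 264 + 21112) = 43835 - 1*20748 = 43835 - 20748 = 23087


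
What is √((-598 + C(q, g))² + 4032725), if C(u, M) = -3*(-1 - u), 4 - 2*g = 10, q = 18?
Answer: √4325406 ≈ 2079.8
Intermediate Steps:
g = -3 (g = 2 - ½*10 = 2 - 5 = -3)
C(u, M) = 3 + 3*u
√((-598 + C(q, g))² + 4032725) = √((-598 + (3 + 3*18))² + 4032725) = √((-598 + (3 + 54))² + 4032725) = √((-598 + 57)² + 4032725) = √((-541)² + 4032725) = √(292681 + 4032725) = √4325406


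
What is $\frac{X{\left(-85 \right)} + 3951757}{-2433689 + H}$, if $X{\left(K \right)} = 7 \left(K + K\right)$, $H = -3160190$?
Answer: $- \frac{3950567}{5593879} \approx -0.70623$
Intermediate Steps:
$X{\left(K \right)} = 14 K$ ($X{\left(K \right)} = 7 \cdot 2 K = 14 K$)
$\frac{X{\left(-85 \right)} + 3951757}{-2433689 + H} = \frac{14 \left(-85\right) + 3951757}{-2433689 - 3160190} = \frac{-1190 + 3951757}{-5593879} = 3950567 \left(- \frac{1}{5593879}\right) = - \frac{3950567}{5593879}$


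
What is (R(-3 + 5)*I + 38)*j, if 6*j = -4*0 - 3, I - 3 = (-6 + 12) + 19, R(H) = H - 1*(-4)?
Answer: -103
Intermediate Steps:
R(H) = 4 + H (R(H) = H + 4 = 4 + H)
I = 28 (I = 3 + ((-6 + 12) + 19) = 3 + (6 + 19) = 3 + 25 = 28)
j = -1/2 (j = (-4*0 - 3)/6 = (0 - 3)/6 = (1/6)*(-3) = -1/2 ≈ -0.50000)
(R(-3 + 5)*I + 38)*j = ((4 + (-3 + 5))*28 + 38)*(-1/2) = ((4 + 2)*28 + 38)*(-1/2) = (6*28 + 38)*(-1/2) = (168 + 38)*(-1/2) = 206*(-1/2) = -103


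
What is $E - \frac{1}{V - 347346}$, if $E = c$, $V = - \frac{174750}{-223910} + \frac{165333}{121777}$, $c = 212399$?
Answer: $\frac{201164275381472362463}{947105567251944} \approx 2.124 \cdot 10^{5}$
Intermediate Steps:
$V = \frac{5830024278}{2726708807}$ ($V = \left(-174750\right) \left(- \frac{1}{223910}\right) + 165333 \cdot \frac{1}{121777} = \frac{17475}{22391} + \frac{165333}{121777} = \frac{5830024278}{2726708807} \approx 2.1381$)
$E = 212399$
$E - \frac{1}{V - 347346} = 212399 - \frac{1}{\frac{5830024278}{2726708807} - 347346} = 212399 - \frac{1}{- \frac{947105567251944}{2726708807}} = 212399 - - \frac{2726708807}{947105567251944} = 212399 + \frac{2726708807}{947105567251944} = \frac{201164275381472362463}{947105567251944}$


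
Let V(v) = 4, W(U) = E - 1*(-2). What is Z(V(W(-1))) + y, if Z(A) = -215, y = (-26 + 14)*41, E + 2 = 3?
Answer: -707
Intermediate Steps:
E = 1 (E = -2 + 3 = 1)
W(U) = 3 (W(U) = 1 - 1*(-2) = 1 + 2 = 3)
y = -492 (y = -12*41 = -492)
Z(V(W(-1))) + y = -215 - 492 = -707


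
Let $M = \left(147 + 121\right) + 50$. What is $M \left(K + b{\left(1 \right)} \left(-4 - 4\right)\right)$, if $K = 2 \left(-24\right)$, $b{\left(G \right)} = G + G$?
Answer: $-20352$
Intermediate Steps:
$b{\left(G \right)} = 2 G$
$K = -48$
$M = 318$ ($M = 268 + 50 = 318$)
$M \left(K + b{\left(1 \right)} \left(-4 - 4\right)\right) = 318 \left(-48 + 2 \cdot 1 \left(-4 - 4\right)\right) = 318 \left(-48 + 2 \left(-8\right)\right) = 318 \left(-48 - 16\right) = 318 \left(-64\right) = -20352$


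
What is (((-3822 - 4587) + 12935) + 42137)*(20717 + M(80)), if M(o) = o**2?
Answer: 1265360571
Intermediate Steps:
(((-3822 - 4587) + 12935) + 42137)*(20717 + M(80)) = (((-3822 - 4587) + 12935) + 42137)*(20717 + 80**2) = ((-8409 + 12935) + 42137)*(20717 + 6400) = (4526 + 42137)*27117 = 46663*27117 = 1265360571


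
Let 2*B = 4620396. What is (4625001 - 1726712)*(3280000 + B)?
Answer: 16202009371222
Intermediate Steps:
B = 2310198 (B = (1/2)*4620396 = 2310198)
(4625001 - 1726712)*(3280000 + B) = (4625001 - 1726712)*(3280000 + 2310198) = 2898289*5590198 = 16202009371222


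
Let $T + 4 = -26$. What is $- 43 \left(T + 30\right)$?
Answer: $0$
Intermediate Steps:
$T = -30$ ($T = -4 - 26 = -30$)
$- 43 \left(T + 30\right) = - 43 \left(-30 + 30\right) = \left(-43\right) 0 = 0$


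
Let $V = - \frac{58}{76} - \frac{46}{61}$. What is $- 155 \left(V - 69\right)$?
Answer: $\frac{25336145}{2318} \approx 10930.0$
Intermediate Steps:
$V = - \frac{3517}{2318}$ ($V = \left(-58\right) \frac{1}{76} - \frac{46}{61} = - \frac{29}{38} - \frac{46}{61} = - \frac{3517}{2318} \approx -1.5173$)
$- 155 \left(V - 69\right) = - 155 \left(- \frac{3517}{2318} - 69\right) = \left(-155\right) \left(- \frac{163459}{2318}\right) = \frac{25336145}{2318}$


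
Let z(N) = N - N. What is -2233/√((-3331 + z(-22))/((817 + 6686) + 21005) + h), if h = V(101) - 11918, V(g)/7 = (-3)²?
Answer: 4466*I*√2408681337217/337965671 ≈ 20.509*I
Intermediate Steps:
z(N) = 0
V(g) = 63 (V(g) = 7*(-3)² = 7*9 = 63)
h = -11855 (h = 63 - 11918 = -11855)
-2233/√((-3331 + z(-22))/((817 + 6686) + 21005) + h) = -2233/√((-3331 + 0)/((817 + 6686) + 21005) - 11855) = -2233/√(-3331/(7503 + 21005) - 11855) = -2233/√(-3331/28508 - 11855) = -2233*(-2*I*√2408681337217/337965671) = -(-4466)*I*√2408681337217/337965671 = 4466*I*√2408681337217/337965671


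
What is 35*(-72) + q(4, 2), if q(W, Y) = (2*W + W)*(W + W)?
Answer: -2424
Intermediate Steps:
q(W, Y) = 6*W² (q(W, Y) = (3*W)*(2*W) = 6*W²)
35*(-72) + q(4, 2) = 35*(-72) + 6*4² = -2520 + 6*16 = -2520 + 96 = -2424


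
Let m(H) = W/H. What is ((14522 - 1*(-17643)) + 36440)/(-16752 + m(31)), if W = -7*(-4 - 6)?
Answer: -2126755/519242 ≈ -4.0959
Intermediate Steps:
W = 70 (W = -7*(-10) = 70)
m(H) = 70/H
((14522 - 1*(-17643)) + 36440)/(-16752 + m(31)) = ((14522 - 1*(-17643)) + 36440)/(-16752 + 70/31) = ((14522 + 17643) + 36440)/(-16752 + 70*(1/31)) = (32165 + 36440)/(-16752 + 70/31) = 68605/(-519242/31) = 68605*(-31/519242) = -2126755/519242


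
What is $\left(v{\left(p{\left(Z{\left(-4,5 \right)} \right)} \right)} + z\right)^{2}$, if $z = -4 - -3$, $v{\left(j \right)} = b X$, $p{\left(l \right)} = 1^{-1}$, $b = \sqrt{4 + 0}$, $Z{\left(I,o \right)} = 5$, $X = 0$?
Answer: $1$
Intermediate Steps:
$b = 2$ ($b = \sqrt{4} = 2$)
$p{\left(l \right)} = 1$
$v{\left(j \right)} = 0$ ($v{\left(j \right)} = 2 \cdot 0 = 0$)
$z = -1$ ($z = -4 + 3 = -1$)
$\left(v{\left(p{\left(Z{\left(-4,5 \right)} \right)} \right)} + z\right)^{2} = \left(0 - 1\right)^{2} = \left(-1\right)^{2} = 1$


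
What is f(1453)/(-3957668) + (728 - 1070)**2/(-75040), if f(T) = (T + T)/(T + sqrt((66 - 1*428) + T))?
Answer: -30524494196912533/19583438506912280 + 1453*sqrt(1091)/4175573242412 ≈ -1.5587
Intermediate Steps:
f(T) = 2*T/(T + sqrt(-362 + T)) (f(T) = (2*T)/(T + sqrt((66 - 428) + T)) = (2*T)/(T + sqrt(-362 + T)) = 2*T/(T + sqrt(-362 + T)))
f(1453)/(-3957668) + (728 - 1070)**2/(-75040) = (2*1453/(1453 + sqrt(-362 + 1453)))/(-3957668) + (728 - 1070)**2/(-75040) = (2*1453/(1453 + sqrt(1091)))*(-1/3957668) + (-342)**2*(-1/75040) = (2906/(1453 + sqrt(1091)))*(-1/3957668) + 116964*(-1/75040) = -1453/(1978834*(1453 + sqrt(1091))) - 29241/18760 = -29241/18760 - 1453/(1978834*(1453 + sqrt(1091)))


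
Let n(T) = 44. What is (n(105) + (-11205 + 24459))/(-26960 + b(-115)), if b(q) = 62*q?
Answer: -6649/17045 ≈ -0.39009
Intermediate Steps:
(n(105) + (-11205 + 24459))/(-26960 + b(-115)) = (44 + (-11205 + 24459))/(-26960 + 62*(-115)) = (44 + 13254)/(-26960 - 7130) = 13298/(-34090) = 13298*(-1/34090) = -6649/17045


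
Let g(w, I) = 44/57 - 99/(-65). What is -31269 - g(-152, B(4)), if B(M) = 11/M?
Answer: -115860148/3705 ≈ -31271.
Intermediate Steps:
g(w, I) = 8503/3705 (g(w, I) = 44*(1/57) - 99*(-1/65) = 44/57 + 99/65 = 8503/3705)
-31269 - g(-152, B(4)) = -31269 - 1*8503/3705 = -31269 - 8503/3705 = -115860148/3705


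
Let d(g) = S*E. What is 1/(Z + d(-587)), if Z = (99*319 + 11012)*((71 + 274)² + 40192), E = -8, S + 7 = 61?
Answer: 1/6781529249 ≈ 1.4746e-10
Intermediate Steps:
S = 54 (S = -7 + 61 = 54)
d(g) = -432 (d(g) = 54*(-8) = -432)
Z = 6781529681 (Z = (31581 + 11012)*(345² + 40192) = 42593*(119025 + 40192) = 42593*159217 = 6781529681)
1/(Z + d(-587)) = 1/(6781529681 - 432) = 1/6781529249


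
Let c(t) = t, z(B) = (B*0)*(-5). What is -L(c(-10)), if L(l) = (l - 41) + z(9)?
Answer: 51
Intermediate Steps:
z(B) = 0 (z(B) = 0*(-5) = 0)
L(l) = -41 + l (L(l) = (l - 41) + 0 = (-41 + l) + 0 = -41 + l)
-L(c(-10)) = -(-41 - 10) = -1*(-51) = 51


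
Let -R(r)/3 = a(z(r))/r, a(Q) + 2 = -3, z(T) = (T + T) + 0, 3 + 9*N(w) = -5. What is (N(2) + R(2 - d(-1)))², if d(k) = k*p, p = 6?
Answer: 5041/5184 ≈ 0.97241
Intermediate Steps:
N(w) = -8/9 (N(w) = -⅓ + (⅑)*(-5) = -⅓ - 5/9 = -8/9)
z(T) = 2*T (z(T) = 2*T + 0 = 2*T)
a(Q) = -5 (a(Q) = -2 - 3 = -5)
d(k) = 6*k (d(k) = k*6 = 6*k)
R(r) = 15/r (R(r) = -(-15)/r = 15/r)
(N(2) + R(2 - d(-1)))² = (-8/9 + 15/(2 - 6*(-1)))² = (-8/9 + 15/(2 - 1*(-6)))² = (-8/9 + 15/(2 + 6))² = (-8/9 + 15/8)² = (71/72)² = 5041/5184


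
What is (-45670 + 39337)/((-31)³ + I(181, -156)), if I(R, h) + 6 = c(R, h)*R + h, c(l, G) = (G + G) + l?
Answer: 2111/17888 ≈ 0.11801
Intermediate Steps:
c(l, G) = l + 2*G (c(l, G) = 2*G + l = l + 2*G)
I(R, h) = -6 + h + R*(R + 2*h) (I(R, h) = -6 + ((R + 2*h)*R + h) = -6 + (R*(R + 2*h) + h) = -6 + (h + R*(R + 2*h)) = -6 + h + R*(R + 2*h))
(-45670 + 39337)/((-31)³ + I(181, -156)) = (-45670 + 39337)/((-31)³ + (-6 - 156 + 181*(181 + 2*(-156)))) = -6333/(-29791 + (-6 - 156 + 181*(181 - 312))) = -6333/(-29791 + (-6 - 156 + 181*(-131))) = -6333/(-29791 + (-6 - 156 - 23711)) = -6333/(-29791 - 23873) = -6333/(-53664) = -6333*(-1/53664) = 2111/17888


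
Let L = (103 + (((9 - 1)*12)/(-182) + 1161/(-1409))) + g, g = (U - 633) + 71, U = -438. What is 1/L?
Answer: -128219/115185726 ≈ -0.0011132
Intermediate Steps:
g = -1000 (g = (-438 - 633) + 71 = -1071 + 71 = -1000)
L = -115185726/128219 (L = (103 + (((9 - 1)*12)/(-182) + 1161/(-1409))) - 1000 = (103 + ((8*12)*(-1/182) + 1161*(-1/1409))) - 1000 = (103 + (96*(-1/182) - 1161/1409)) - 1000 = (103 + (-48/91 - 1161/1409)) - 1000 = (103 - 173283/128219) - 1000 = 13033274/128219 - 1000 = -115185726/128219 ≈ -898.35)
1/L = 1/(-115185726/128219) = -128219/115185726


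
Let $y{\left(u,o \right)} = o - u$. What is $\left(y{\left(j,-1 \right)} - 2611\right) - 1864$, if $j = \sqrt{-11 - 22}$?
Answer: $-4476 - i \sqrt{33} \approx -4476.0 - 5.7446 i$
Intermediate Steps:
$j = i \sqrt{33}$ ($j = \sqrt{-33} = i \sqrt{33} \approx 5.7446 i$)
$\left(y{\left(j,-1 \right)} - 2611\right) - 1864 = \left(\left(-1 - i \sqrt{33}\right) - 2611\right) - 1864 = \left(-2612 - i \sqrt{33}\right) - 1864 = -4476 - i \sqrt{33}$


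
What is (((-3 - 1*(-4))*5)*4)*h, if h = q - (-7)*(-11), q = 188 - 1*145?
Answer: -680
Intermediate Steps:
q = 43 (q = 188 - 145 = 43)
h = -34 (h = 43 - (-7)*(-11) = 43 - 1*77 = 43 - 77 = -34)
(((-3 - 1*(-4))*5)*4)*h = (((-3 - 1*(-4))*5)*4)*(-34) = (((-3 + 4)*5)*4)*(-34) = ((1*5)*4)*(-34) = (5*4)*(-34) = 20*(-34) = -680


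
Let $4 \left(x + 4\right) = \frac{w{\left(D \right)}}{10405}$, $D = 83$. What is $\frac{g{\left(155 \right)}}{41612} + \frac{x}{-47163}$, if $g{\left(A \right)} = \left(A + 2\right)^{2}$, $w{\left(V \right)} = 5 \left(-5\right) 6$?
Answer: $\frac{2419552448125}{4084059799236} \approx 0.59244$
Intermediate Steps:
$w{\left(V \right)} = -150$ ($w{\left(V \right)} = \left(-25\right) 6 = -150$)
$x = - \frac{16663}{4162}$ ($x = -4 + \frac{\left(-150\right) \frac{1}{10405}}{4} = -4 + \frac{1}{4} \left(- \frac{30}{2081}\right) = -4 - \frac{15}{4162} = - \frac{16663}{4162} \approx -4.0036$)
$g{\left(A \right)} = \left(2 + A\right)^{2}$
$\frac{g{\left(155 \right)}}{41612} + \frac{x}{-47163} = \frac{\left(2 + 155\right)^{2}}{41612} - \frac{16663}{4162 \left(-47163\right)} = 157^{2} \cdot \frac{1}{41612} - - \frac{16663}{196292406} = 24649 \cdot \frac{1}{41612} + \frac{16663}{196292406} = \frac{24649}{41612} + \frac{16663}{196292406} = \frac{2419552448125}{4084059799236}$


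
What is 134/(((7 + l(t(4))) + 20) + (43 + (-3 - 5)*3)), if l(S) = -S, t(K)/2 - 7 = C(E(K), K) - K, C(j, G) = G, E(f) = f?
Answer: 67/16 ≈ 4.1875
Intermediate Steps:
t(K) = 14 (t(K) = 14 + 2*(K - K) = 14 + 2*0 = 14 + 0 = 14)
134/(((7 + l(t(4))) + 20) + (43 + (-3 - 5)*3)) = 134/(((7 - 1*14) + 20) + (43 + (-3 - 5)*3)) = 134/(((7 - 14) + 20) + (43 - 8*3)) = 134/((-7 + 20) + (43 - 24)) = 134/(13 + 19) = 134/32 = 134*(1/32) = 67/16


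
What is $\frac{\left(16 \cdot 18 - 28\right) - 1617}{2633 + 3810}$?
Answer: $- \frac{1357}{6443} \approx -0.21062$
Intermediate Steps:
$\frac{\left(16 \cdot 18 - 28\right) - 1617}{2633 + 3810} = \frac{\left(288 - 28\right) - 1617}{6443} = \left(260 - 1617\right) \frac{1}{6443} = \left(-1357\right) \frac{1}{6443} = - \frac{1357}{6443}$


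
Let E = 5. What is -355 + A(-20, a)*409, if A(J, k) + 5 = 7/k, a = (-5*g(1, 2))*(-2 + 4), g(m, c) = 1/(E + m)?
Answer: -20589/5 ≈ -4117.8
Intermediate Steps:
g(m, c) = 1/(5 + m)
a = -5/3 (a = (-5/(5 + 1))*(-2 + 4) = -5/6*2 = -5*⅙*2 = -⅚*2 = -5/3 ≈ -1.6667)
A(J, k) = -5 + 7/k
-355 + A(-20, a)*409 = -355 + (-5 + 7/(-5/3))*409 = -355 + (-5 + 7*(-⅗))*409 = -355 + (-5 - 21/5)*409 = -355 - 46/5*409 = -355 - 18814/5 = -20589/5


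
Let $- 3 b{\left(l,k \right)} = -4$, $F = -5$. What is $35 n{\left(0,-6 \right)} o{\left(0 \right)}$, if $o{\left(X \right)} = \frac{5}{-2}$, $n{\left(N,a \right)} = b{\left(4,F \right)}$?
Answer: $- \frac{350}{3} \approx -116.67$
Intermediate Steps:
$b{\left(l,k \right)} = \frac{4}{3}$ ($b{\left(l,k \right)} = \left(- \frac{1}{3}\right) \left(-4\right) = \frac{4}{3}$)
$n{\left(N,a \right)} = \frac{4}{3}$
$o{\left(X \right)} = - \frac{5}{2}$ ($o{\left(X \right)} = 5 \left(- \frac{1}{2}\right) = - \frac{5}{2}$)
$35 n{\left(0,-6 \right)} o{\left(0 \right)} = 35 \cdot \frac{4}{3} \left(- \frac{5}{2}\right) = \frac{140}{3} \left(- \frac{5}{2}\right) = - \frac{350}{3}$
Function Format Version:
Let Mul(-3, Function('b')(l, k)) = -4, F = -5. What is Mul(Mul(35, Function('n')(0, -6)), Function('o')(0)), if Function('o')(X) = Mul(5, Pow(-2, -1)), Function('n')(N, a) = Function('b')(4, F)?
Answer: Rational(-350, 3) ≈ -116.67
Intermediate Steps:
Function('b')(l, k) = Rational(4, 3) (Function('b')(l, k) = Mul(Rational(-1, 3), -4) = Rational(4, 3))
Function('n')(N, a) = Rational(4, 3)
Function('o')(X) = Rational(-5, 2) (Function('o')(X) = Mul(5, Rational(-1, 2)) = Rational(-5, 2))
Mul(Mul(35, Function('n')(0, -6)), Function('o')(0)) = Mul(Mul(35, Rational(4, 3)), Rational(-5, 2)) = Mul(Rational(140, 3), Rational(-5, 2)) = Rational(-350, 3)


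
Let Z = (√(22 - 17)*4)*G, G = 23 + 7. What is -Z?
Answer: -120*√5 ≈ -268.33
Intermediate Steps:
G = 30
Z = 120*√5 (Z = (√(22 - 17)*4)*30 = (√5*4)*30 = (4*√5)*30 = 120*√5 ≈ 268.33)
-Z = -120*√5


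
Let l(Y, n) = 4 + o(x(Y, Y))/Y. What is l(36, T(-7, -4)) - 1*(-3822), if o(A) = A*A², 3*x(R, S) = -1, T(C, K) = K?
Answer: 3718871/972 ≈ 3826.0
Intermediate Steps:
x(R, S) = -⅓ (x(R, S) = (⅓)*(-1) = -⅓)
o(A) = A³
l(Y, n) = 4 - 1/(27*Y) (l(Y, n) = 4 + (-⅓)³/Y = 4 - 1/27/Y = 4 - 1/(27*Y))
l(36, T(-7, -4)) - 1*(-3822) = (4 - 1/27/36) - 1*(-3822) = (4 - 1/27*1/36) + 3822 = (4 - 1/972) + 3822 = 3887/972 + 3822 = 3718871/972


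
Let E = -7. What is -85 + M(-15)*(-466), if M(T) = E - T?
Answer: -3813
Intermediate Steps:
M(T) = -7 - T
-85 + M(-15)*(-466) = -85 + (-7 - 1*(-15))*(-466) = -85 + (-7 + 15)*(-466) = -85 + 8*(-466) = -85 - 3728 = -3813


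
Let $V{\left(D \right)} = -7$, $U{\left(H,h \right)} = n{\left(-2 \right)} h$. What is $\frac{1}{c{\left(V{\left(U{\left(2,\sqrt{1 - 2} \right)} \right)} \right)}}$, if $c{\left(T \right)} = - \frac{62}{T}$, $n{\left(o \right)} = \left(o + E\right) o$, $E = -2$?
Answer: $\frac{7}{62} \approx 0.1129$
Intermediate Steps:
$n{\left(o \right)} = o \left(-2 + o\right)$ ($n{\left(o \right)} = \left(o - 2\right) o = \left(-2 + o\right) o = o \left(-2 + o\right)$)
$U{\left(H,h \right)} = 8 h$ ($U{\left(H,h \right)} = - 2 \left(-2 - 2\right) h = \left(-2\right) \left(-4\right) h = 8 h$)
$\frac{1}{c{\left(V{\left(U{\left(2,\sqrt{1 - 2} \right)} \right)} \right)}} = \frac{1}{\left(-62\right) \frac{1}{-7}} = \frac{1}{\left(-62\right) \left(- \frac{1}{7}\right)} = \frac{1}{\frac{62}{7}} = \frac{7}{62}$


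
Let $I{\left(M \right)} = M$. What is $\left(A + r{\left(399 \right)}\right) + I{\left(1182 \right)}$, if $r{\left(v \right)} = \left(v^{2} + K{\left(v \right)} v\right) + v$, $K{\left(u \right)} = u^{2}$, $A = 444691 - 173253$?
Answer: $63953419$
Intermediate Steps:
$A = 271438$
$r{\left(v \right)} = v + v^{2} + v^{3}$ ($r{\left(v \right)} = \left(v^{2} + v^{2} v\right) + v = \left(v^{2} + v^{3}\right) + v = v + v^{2} + v^{3}$)
$\left(A + r{\left(399 \right)}\right) + I{\left(1182 \right)} = \left(271438 + 399 \left(1 + 399 + 399^{2}\right)\right) + 1182 = \left(271438 + 399 \left(1 + 399 + 159201\right)\right) + 1182 = \left(271438 + 399 \cdot 159601\right) + 1182 = \left(271438 + 63680799\right) + 1182 = 63952237 + 1182 = 63953419$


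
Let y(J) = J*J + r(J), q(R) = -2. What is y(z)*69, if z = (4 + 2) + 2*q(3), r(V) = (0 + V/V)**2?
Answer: 345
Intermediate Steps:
r(V) = 1 (r(V) = (0 + 1)**2 = 1**2 = 1)
z = 2 (z = (4 + 2) + 2*(-2) = 6 - 4 = 2)
y(J) = 1 + J**2 (y(J) = J*J + 1 = J**2 + 1 = 1 + J**2)
y(z)*69 = (1 + 2**2)*69 = (1 + 4)*69 = 5*69 = 345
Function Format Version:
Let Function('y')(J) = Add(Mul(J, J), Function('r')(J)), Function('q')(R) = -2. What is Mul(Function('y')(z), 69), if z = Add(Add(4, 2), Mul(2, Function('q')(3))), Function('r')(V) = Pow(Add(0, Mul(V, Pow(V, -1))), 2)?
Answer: 345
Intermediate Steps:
Function('r')(V) = 1 (Function('r')(V) = Pow(Add(0, 1), 2) = Pow(1, 2) = 1)
z = 2 (z = Add(Add(4, 2), Mul(2, -2)) = Add(6, -4) = 2)
Function('y')(J) = Add(1, Pow(J, 2)) (Function('y')(J) = Add(Mul(J, J), 1) = Add(Pow(J, 2), 1) = Add(1, Pow(J, 2)))
Mul(Function('y')(z), 69) = Mul(Add(1, Pow(2, 2)), 69) = Mul(Add(1, 4), 69) = Mul(5, 69) = 345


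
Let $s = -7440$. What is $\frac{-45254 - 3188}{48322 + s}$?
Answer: $- \frac{24221}{20441} \approx -1.1849$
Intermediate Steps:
$\frac{-45254 - 3188}{48322 + s} = \frac{-45254 - 3188}{48322 - 7440} = - \frac{48442}{40882} = \left(-48442\right) \frac{1}{40882} = - \frac{24221}{20441}$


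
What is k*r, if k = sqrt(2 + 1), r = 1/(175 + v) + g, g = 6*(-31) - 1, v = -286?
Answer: -20758*sqrt(3)/111 ≈ -323.91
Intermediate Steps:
g = -187 (g = -186 - 1 = -187)
r = -20758/111 (r = 1/(175 - 286) - 187 = 1/(-111) - 187 = -1/111 - 187 = -20758/111 ≈ -187.01)
k = sqrt(3) ≈ 1.7320
k*r = sqrt(3)*(-20758/111) = -20758*sqrt(3)/111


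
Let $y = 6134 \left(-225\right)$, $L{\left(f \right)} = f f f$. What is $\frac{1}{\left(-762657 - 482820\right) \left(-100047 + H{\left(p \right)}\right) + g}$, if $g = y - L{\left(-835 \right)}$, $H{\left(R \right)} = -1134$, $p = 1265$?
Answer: $\frac{1}{126599411062} \approx 7.8989 \cdot 10^{-12}$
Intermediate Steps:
$L{\left(f \right)} = f^{3}$ ($L{\left(f \right)} = f^{2} f = f^{3}$)
$y = -1380150$
$g = 580802725$ ($g = -1380150 - \left(-835\right)^{3} = -1380150 - -582182875 = -1380150 + 582182875 = 580802725$)
$\frac{1}{\left(-762657 - 482820\right) \left(-100047 + H{\left(p \right)}\right) + g} = \frac{1}{\left(-762657 - 482820\right) \left(-100047 - 1134\right) + 580802725} = \frac{1}{\left(-1245477\right) \left(-101181\right) + 580802725} = \frac{1}{126018608337 + 580802725} = \frac{1}{126599411062}$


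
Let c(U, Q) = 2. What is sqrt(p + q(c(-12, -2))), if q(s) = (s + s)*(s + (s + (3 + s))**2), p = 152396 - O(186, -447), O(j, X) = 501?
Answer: sqrt(152099) ≈ 390.00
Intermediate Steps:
p = 151895 (p = 152396 - 1*501 = 152396 - 501 = 151895)
q(s) = 2*s*(s + (3 + 2*s)**2) (q(s) = (2*s)*(s + (3 + 2*s)**2) = 2*s*(s + (3 + 2*s)**2))
sqrt(p + q(c(-12, -2))) = sqrt(151895 + 2*2*(2 + (3 + 2*2)**2)) = sqrt(151895 + 2*2*(2 + (3 + 4)**2)) = sqrt(151895 + 2*2*(2 + 7**2)) = sqrt(151895 + 2*2*(2 + 49)) = sqrt(151895 + 2*2*51) = sqrt(151895 + 204) = sqrt(152099)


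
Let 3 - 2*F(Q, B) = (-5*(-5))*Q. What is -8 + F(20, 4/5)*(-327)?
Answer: 162503/2 ≈ 81252.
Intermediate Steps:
F(Q, B) = 3/2 - 25*Q/2 (F(Q, B) = 3/2 - (-5*(-5))*Q/2 = 3/2 - 25*Q/2)
-8 + F(20, 4/5)*(-327) = -8 + (3/2 - 25/2*20)*(-327) = -8 + (3/2 - 250)*(-327) = -8 - 497/2*(-327) = -8 + 162519/2 = 162503/2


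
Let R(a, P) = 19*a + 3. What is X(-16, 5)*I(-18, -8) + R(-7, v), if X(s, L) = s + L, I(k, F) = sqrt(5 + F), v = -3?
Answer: -130 - 11*I*sqrt(3) ≈ -130.0 - 19.053*I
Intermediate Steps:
R(a, P) = 3 + 19*a
X(s, L) = L + s
X(-16, 5)*I(-18, -8) + R(-7, v) = (5 - 16)*sqrt(5 - 8) + (3 + 19*(-7)) = -11*I*sqrt(3) + (3 - 133) = -11*I*sqrt(3) - 130 = -130 - 11*I*sqrt(3)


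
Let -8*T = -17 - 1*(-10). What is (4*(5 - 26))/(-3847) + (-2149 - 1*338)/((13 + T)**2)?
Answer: -203761444/15799629 ≈ -12.897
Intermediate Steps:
T = 7/8 (T = -(-17 - 1*(-10))/8 = -(-17 + 10)/8 = -1/8*(-7) = 7/8 ≈ 0.87500)
(4*(5 - 26))/(-3847) + (-2149 - 1*338)/((13 + T)**2) = (4*(5 - 26))/(-3847) + (-2149 - 1*338)/((13 + 7/8)**2) = (4*(-21))*(-1/3847) + (-2149 - 338)/((111/8)**2) = -84*(-1/3847) - 2487/12321/64 = 84/3847 - 2487*64/12321 = 84/3847 - 53056/4107 = -203761444/15799629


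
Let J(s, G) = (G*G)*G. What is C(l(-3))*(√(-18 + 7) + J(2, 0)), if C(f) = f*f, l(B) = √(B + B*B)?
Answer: 6*I*√11 ≈ 19.9*I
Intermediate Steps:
J(s, G) = G³ (J(s, G) = G²*G = G³)
l(B) = √(B + B²)
C(f) = f²
C(l(-3))*(√(-18 + 7) + J(2, 0)) = (√(-3*(1 - 3)))²*(√(-18 + 7) + 0³) = (√(-3*(-2)))²*(√(-11) + 0) = (√6)²*(I*√11 + 0) = 6*(I*√11) = 6*I*√11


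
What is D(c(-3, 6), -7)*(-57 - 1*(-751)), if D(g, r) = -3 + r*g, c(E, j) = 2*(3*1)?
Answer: -31230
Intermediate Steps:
c(E, j) = 6 (c(E, j) = 2*3 = 6)
D(g, r) = -3 + g*r
D(c(-3, 6), -7)*(-57 - 1*(-751)) = (-3 + 6*(-7))*(-57 - 1*(-751)) = (-3 - 42)*(-57 + 751) = -45*694 = -31230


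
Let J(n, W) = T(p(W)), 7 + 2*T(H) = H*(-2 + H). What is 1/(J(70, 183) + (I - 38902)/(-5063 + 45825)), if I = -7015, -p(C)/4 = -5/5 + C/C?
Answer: -20381/94292 ≈ -0.21615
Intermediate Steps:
p(C) = 0 (p(C) = -4*(-5/5 + C/C) = -4*(-5*⅕ + 1) = -4*(-1 + 1) = -4*0 = 0)
T(H) = -7/2 + H*(-2 + H)/2 (T(H) = -7/2 + (H*(-2 + H))/2 = -7/2 + H*(-2 + H)/2)
J(n, W) = -7/2 (J(n, W) = -7/2 + (½)*0² - 1*0 = -7/2 + (½)*0 + 0 = -7/2 + 0 + 0 = -7/2)
1/(J(70, 183) + (I - 38902)/(-5063 + 45825)) = 1/(-7/2 + (-7015 - 38902)/(-5063 + 45825)) = 1/(-7/2 - 45917/40762) = 1/(-94292/20381) = -20381/94292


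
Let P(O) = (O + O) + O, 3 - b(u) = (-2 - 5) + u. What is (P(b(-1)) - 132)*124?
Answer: -12276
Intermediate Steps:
b(u) = 10 - u (b(u) = 3 - ((-2 - 5) + u) = 3 - (-7 + u) = 3 + (7 - u) = 10 - u)
P(O) = 3*O (P(O) = 2*O + O = 3*O)
(P(b(-1)) - 132)*124 = (3*(10 - 1*(-1)) - 132)*124 = (3*(10 + 1) - 132)*124 = (3*11 - 132)*124 = (33 - 132)*124 = -99*124 = -12276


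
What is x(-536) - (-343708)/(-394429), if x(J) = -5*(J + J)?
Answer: 72889508/13601 ≈ 5359.1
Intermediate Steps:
x(J) = -10*J
x(-536) - (-343708)/(-394429) = -10*(-536) - (-343708)/(-394429) = 5360 - (-343708)*(-1)/394429 = 5360 - 1*11852/13601 = 5360 - 11852/13601 = 72889508/13601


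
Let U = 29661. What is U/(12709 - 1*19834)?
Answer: -9887/2375 ≈ -4.1629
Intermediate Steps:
U/(12709 - 1*19834) = 29661/(12709 - 1*19834) = 29661/(12709 - 19834) = 29661/(-7125) = 29661*(-1/7125) = -9887/2375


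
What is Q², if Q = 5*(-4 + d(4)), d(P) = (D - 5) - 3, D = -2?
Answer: 4900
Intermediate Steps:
d(P) = -10 (d(P) = (-2 - 5) - 3 = -7 - 3 = -10)
Q = -70 (Q = 5*(-4 - 10) = 5*(-14) = -70)
Q² = (-70)² = 4900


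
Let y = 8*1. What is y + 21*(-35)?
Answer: -727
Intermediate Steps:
y = 8
y + 21*(-35) = 8 + 21*(-35) = 8 - 735 = -727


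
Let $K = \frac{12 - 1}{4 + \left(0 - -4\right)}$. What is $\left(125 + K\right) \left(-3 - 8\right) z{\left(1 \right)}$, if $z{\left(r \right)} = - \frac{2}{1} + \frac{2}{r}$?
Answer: $0$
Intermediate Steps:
$z{\left(r \right)} = -2 + \frac{2}{r}$ ($z{\left(r \right)} = \left(-2\right) 1 + \frac{2}{r} = -2 + \frac{2}{r}$)
$K = \frac{11}{8}$ ($K = \frac{11}{4 + \left(0 + 4\right)} = \frac{11}{4 + 4} = \frac{11}{8} \approx 1.375$)
$\left(125 + K\right) \left(-3 - 8\right) z{\left(1 \right)} = \left(125 + \frac{11}{8}\right) \left(-3 - 8\right) \left(-2 + \frac{2}{1}\right) = \frac{1011 \left(- 11 \left(-2 + 2 \cdot 1\right)\right)}{8} = \frac{1011 \left(- 11 \left(-2 + 2\right)\right)}{8} = \frac{1011 \left(\left(-11\right) 0\right)}{8} = \frac{1011}{8} \cdot 0 = 0$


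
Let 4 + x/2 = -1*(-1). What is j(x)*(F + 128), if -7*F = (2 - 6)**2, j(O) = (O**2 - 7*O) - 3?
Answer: 66000/7 ≈ 9428.6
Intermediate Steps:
x = -6 (x = -8 + 2*(-1*(-1)) = -8 + 2*1 = -8 + 2 = -6)
j(O) = -3 + O**2 - 7*O
F = -16/7 (F = -(2 - 6)**2/7 = -1/7*(-4)**2 = -1/7*16 = -16/7 ≈ -2.2857)
j(x)*(F + 128) = (-3 + (-6)**2 - 7*(-6))*(-16/7 + 128) = (-3 + 36 + 42)*(880/7) = 75*(880/7) = 66000/7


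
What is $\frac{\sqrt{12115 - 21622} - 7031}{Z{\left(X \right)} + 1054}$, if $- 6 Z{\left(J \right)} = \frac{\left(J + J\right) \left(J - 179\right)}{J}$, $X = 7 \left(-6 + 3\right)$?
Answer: $- \frac{21093}{3362} + \frac{3 i \sqrt{9507}}{3362} \approx -6.2739 + 0.087005 i$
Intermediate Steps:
$X = -21$ ($X = 7 \left(-3\right) = -21$)
$Z{\left(J \right)} = \frac{179}{3} - \frac{J}{3}$ ($Z{\left(J \right)} = - \frac{\left(J + J\right) \left(J - 179\right) \frac{1}{J}}{6} = - \frac{2 J \left(-179 + J\right) \frac{1}{J}}{6} = - \frac{-358 + 2 J}{6} = \frac{179}{3} - \frac{J}{3}$)
$\frac{\sqrt{12115 - 21622} - 7031}{Z{\left(X \right)} + 1054} = \frac{\sqrt{12115 - 21622} - 7031}{\left(\frac{179}{3} - -7\right) + 1054} = \frac{\sqrt{-9507} - 7031}{\left(\frac{179}{3} + 7\right) + 1054} = \frac{i \sqrt{9507} - 7031}{\frac{200}{3} + 1054} = \frac{-7031 + i \sqrt{9507}}{\frac{3362}{3}} = \left(-7031 + i \sqrt{9507}\right) \frac{3}{3362} = - \frac{21093}{3362} + \frac{3 i \sqrt{9507}}{3362}$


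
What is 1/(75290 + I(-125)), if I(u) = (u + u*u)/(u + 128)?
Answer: 3/241370 ≈ 1.2429e-5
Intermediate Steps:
I(u) = (u + u²)/(128 + u)
1/(75290 + I(-125)) = 1/(75290 - 125*(1 - 125)/(128 - 125)) = 1/(75290 - 125*(-124)/3) = 1/(75290 - 125*⅓*(-124)) = 1/(75290 + 15500/3) = 1/(241370/3) = 3/241370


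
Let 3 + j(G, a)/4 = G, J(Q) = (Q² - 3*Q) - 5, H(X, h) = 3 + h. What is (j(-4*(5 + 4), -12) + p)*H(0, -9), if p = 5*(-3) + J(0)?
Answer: 1056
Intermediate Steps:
J(Q) = -5 + Q² - 3*Q
j(G, a) = -12 + 4*G
p = -20 (p = 5*(-3) + (-5 + 0² - 3*0) = -15 + (-5 + 0 + 0) = -15 - 5 = -20)
(j(-4*(5 + 4), -12) + p)*H(0, -9) = ((-12 + 4*(-4*(5 + 4))) - 20)*(3 - 9) = ((-12 + 4*(-4*9)) - 20)*(-6) = ((-12 + 4*(-36)) - 20)*(-6) = ((-12 - 144) - 20)*(-6) = (-156 - 20)*(-6) = -176*(-6) = 1056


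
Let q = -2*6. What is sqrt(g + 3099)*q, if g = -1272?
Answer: -36*sqrt(203) ≈ -512.92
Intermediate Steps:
q = -12
sqrt(g + 3099)*q = sqrt(-1272 + 3099)*(-12) = sqrt(1827)*(-12) = (3*sqrt(203))*(-12) = -36*sqrt(203)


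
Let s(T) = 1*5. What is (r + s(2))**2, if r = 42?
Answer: 2209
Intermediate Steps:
s(T) = 5
(r + s(2))**2 = (42 + 5)**2 = 47**2 = 2209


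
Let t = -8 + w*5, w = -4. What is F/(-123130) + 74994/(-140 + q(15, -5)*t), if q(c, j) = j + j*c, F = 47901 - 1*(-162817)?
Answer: 20932151/615650 ≈ 34.000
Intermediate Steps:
t = -28 (t = -8 - 4*5 = -8 - 20 = -28)
F = 210718 (F = 47901 + 162817 = 210718)
q(c, j) = j + c*j
F/(-123130) + 74994/(-140 + q(15, -5)*t) = 210718/(-123130) + 74994/(-140 - 5*(1 + 15)*(-28)) = 210718*(-1/123130) + 74994/(-140 - 5*16*(-28)) = -105359/61565 + 74994/(-140 - 80*(-28)) = -105359/61565 + 74994/(-140 + 2240) = -105359/61565 + 74994/2100 = -105359/61565 + 74994*(1/2100) = -105359/61565 + 12499/350 = 20932151/615650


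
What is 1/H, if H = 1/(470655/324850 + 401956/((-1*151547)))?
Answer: -11849810663/9846008590 ≈ -1.2035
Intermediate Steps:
H = -9846008590/11849810663 (H = 1/(470655*(1/324850) + 401956/(-151547)) = 1/(94131/64970 + 401956*(-1/151547)) = 1/(94131/64970 - 401956/151547) = 1/(-11849810663/9846008590) = -9846008590/11849810663 ≈ -0.83090)
1/H = 1/(-9846008590/11849810663) = -11849810663/9846008590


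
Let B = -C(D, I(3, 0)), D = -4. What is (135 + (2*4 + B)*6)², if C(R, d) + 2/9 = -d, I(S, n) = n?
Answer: 305809/9 ≈ 33979.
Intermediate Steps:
C(R, d) = -2/9 - d
B = 2/9 (B = -(-2/9 - 1*0) = -(-2/9 + 0) = -1*(-2/9) = 2/9 ≈ 0.22222)
(135 + (2*4 + B)*6)² = (135 + (2*4 + 2/9)*6)² = (135 + (8 + 2/9)*6)² = (135 + (74/9)*6)² = (135 + 148/3)² = (553/3)² = 305809/9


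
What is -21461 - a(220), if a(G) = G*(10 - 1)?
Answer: -23441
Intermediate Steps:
a(G) = 9*G (a(G) = G*9 = 9*G)
-21461 - a(220) = -21461 - 9*220 = -21461 - 1*1980 = -21461 - 1980 = -23441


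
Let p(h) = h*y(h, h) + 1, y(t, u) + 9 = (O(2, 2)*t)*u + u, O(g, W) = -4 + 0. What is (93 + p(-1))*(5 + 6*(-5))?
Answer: -2700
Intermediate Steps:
O(g, W) = -4
y(t, u) = -9 + u - 4*t*u (y(t, u) = -9 + ((-4*t)*u + u) = -9 + (-4*t*u + u) = -9 + (u - 4*t*u) = -9 + u - 4*t*u)
p(h) = 1 + h*(-9 + h - 4*h**2) (p(h) = h*(-9 + h - 4*h*h) + 1 = h*(-9 + h - 4*h**2) + 1 = 1 + h*(-9 + h - 4*h**2))
(93 + p(-1))*(5 + 6*(-5)) = (93 + (1 - (-9 - 1 - 4*(-1)**2)))*(5 + 6*(-5)) = (93 + (1 - (-9 - 1 - 4*1)))*(5 - 30) = (93 + (1 - (-9 - 1 - 4)))*(-25) = (93 + (1 - 1*(-14)))*(-25) = (93 + (1 + 14))*(-25) = (93 + 15)*(-25) = 108*(-25) = -2700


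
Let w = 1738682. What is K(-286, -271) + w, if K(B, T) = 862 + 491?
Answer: 1740035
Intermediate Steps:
K(B, T) = 1353
K(-286, -271) + w = 1353 + 1738682 = 1740035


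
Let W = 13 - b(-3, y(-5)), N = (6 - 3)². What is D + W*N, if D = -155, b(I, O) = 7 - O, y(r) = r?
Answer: -146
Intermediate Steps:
N = 9 (N = 3² = 9)
W = 1 (W = 13 - (7 - 1*(-5)) = 13 - (7 + 5) = 13 - 1*12 = 13 - 12 = 1)
D + W*N = -155 + 1*9 = -155 + 9 = -146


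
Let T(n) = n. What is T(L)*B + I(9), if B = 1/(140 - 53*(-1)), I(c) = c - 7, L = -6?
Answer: 380/193 ≈ 1.9689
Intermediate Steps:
I(c) = -7 + c
B = 1/193 (B = 1/(140 + 53) = 1/193 ≈ 0.0051813)
T(L)*B + I(9) = -6*1/193 + (-7 + 9) = -6/193 + 2 = 380/193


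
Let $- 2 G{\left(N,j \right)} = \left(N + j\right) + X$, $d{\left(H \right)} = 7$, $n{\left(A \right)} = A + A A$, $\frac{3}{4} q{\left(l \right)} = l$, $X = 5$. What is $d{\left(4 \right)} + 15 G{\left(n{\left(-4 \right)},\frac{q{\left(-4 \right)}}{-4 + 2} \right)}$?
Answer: $- \frac{281}{2} \approx -140.5$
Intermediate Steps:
$q{\left(l \right)} = \frac{4 l}{3}$
$n{\left(A \right)} = A + A^{2}$
$G{\left(N,j \right)} = - \frac{5}{2} - \frac{N}{2} - \frac{j}{2}$ ($G{\left(N,j \right)} = - \frac{\left(N + j\right) + 5}{2} = - \frac{5 + N + j}{2} = - \frac{5}{2} - \frac{N}{2} - \frac{j}{2}$)
$d{\left(4 \right)} + 15 G{\left(n{\left(-4 \right)},\frac{q{\left(-4 \right)}}{-4 + 2} \right)} = 7 + 15 \left(- \frac{5}{2} - \frac{\left(-4\right) \left(1 - 4\right)}{2} - \frac{\frac{1}{-4 + 2} \cdot \frac{4}{3} \left(-4\right)}{2}\right) = 7 + 15 \left(- \frac{5}{2} - \frac{\left(-4\right) \left(-3\right)}{2} - \frac{\frac{1}{-2} \left(- \frac{16}{3}\right)}{2}\right) = 7 + 15 \left(- \frac{5}{2} - 6 - \frac{\left(- \frac{1}{2}\right) \left(- \frac{16}{3}\right)}{2}\right) = 7 + 15 \left(- \frac{5}{2} - 6 - \frac{4}{3}\right) = 7 + 15 \left(- \frac{59}{6}\right) = 7 - \frac{295}{2} = - \frac{281}{2}$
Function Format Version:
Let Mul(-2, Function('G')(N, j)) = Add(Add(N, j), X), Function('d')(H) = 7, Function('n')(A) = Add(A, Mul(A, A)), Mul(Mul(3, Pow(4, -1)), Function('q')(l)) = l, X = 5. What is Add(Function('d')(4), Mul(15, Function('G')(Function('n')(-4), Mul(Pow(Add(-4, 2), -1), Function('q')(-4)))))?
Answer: Rational(-281, 2) ≈ -140.50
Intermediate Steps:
Function('q')(l) = Mul(Rational(4, 3), l)
Function('n')(A) = Add(A, Pow(A, 2))
Function('G')(N, j) = Add(Rational(-5, 2), Mul(Rational(-1, 2), N), Mul(Rational(-1, 2), j)) (Function('G')(N, j) = Mul(Rational(-1, 2), Add(Add(N, j), 5)) = Mul(Rational(-1, 2), Add(5, N, j)) = Add(Rational(-5, 2), Mul(Rational(-1, 2), N), Mul(Rational(-1, 2), j)))
Add(Function('d')(4), Mul(15, Function('G')(Function('n')(-4), Mul(Pow(Add(-4, 2), -1), Function('q')(-4))))) = Add(7, Mul(15, Add(Rational(-5, 2), Mul(Rational(-1, 2), Mul(-4, Add(1, -4))), Mul(Rational(-1, 2), Mul(Pow(Add(-4, 2), -1), Mul(Rational(4, 3), -4)))))) = Add(7, Mul(15, Add(Rational(-5, 2), Mul(Rational(-1, 2), Mul(-4, -3)), Mul(Rational(-1, 2), Mul(Pow(-2, -1), Rational(-16, 3)))))) = Add(7, Mul(15, Add(Rational(-5, 2), Mul(Rational(-1, 2), 12), Mul(Rational(-1, 2), Mul(Rational(-1, 2), Rational(-16, 3)))))) = Add(7, Mul(15, Add(Rational(-5, 2), -6, Mul(Rational(-1, 2), Rational(8, 3))))) = Add(7, Mul(15, Add(Rational(-5, 2), -6, Rational(-4, 3)))) = Add(7, Mul(15, Rational(-59, 6))) = Add(7, Rational(-295, 2)) = Rational(-281, 2)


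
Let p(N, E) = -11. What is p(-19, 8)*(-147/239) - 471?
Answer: -110952/239 ≈ -464.23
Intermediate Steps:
p(-19, 8)*(-147/239) - 471 = -(-1617)/239 - 471 = -11*(-147/239) - 471 = 1617/239 - 471 = -110952/239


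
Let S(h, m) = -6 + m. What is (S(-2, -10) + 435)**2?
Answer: 175561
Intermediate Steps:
(S(-2, -10) + 435)**2 = ((-6 - 10) + 435)**2 = (-16 + 435)**2 = 419**2 = 175561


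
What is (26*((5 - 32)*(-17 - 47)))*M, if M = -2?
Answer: -89856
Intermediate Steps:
(26*((5 - 32)*(-17 - 47)))*M = (26*((5 - 32)*(-17 - 47)))*(-2) = (26*(-27*(-64)))*(-2) = (26*1728)*(-2) = 44928*(-2) = -89856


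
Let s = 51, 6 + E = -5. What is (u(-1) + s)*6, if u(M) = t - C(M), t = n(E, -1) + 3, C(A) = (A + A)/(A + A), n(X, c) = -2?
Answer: 306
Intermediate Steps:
E = -11 (E = -6 - 5 = -11)
C(A) = 1 (C(A) = (2*A)/((2*A)) = (2*A)*(1/(2*A)) = 1)
t = 1 (t = -2 + 3 = 1)
u(M) = 0 (u(M) = 1 - 1*1 = 1 - 1 = 0)
(u(-1) + s)*6 = (0 + 51)*6 = 51*6 = 306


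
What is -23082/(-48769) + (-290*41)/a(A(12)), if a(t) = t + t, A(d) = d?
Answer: -289654721/585228 ≈ -494.94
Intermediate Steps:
a(t) = 2*t
-23082/(-48769) + (-290*41)/a(A(12)) = -23082/(-48769) + (-290*41)/((2*12)) = -23082*(-1/48769) - 11890/24 = 23082/48769 - 11890*1/24 = 23082/48769 - 5945/12 = -289654721/585228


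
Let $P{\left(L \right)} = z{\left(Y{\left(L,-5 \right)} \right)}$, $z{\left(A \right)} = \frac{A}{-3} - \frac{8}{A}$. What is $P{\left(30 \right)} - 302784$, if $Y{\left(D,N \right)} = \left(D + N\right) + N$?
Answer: $- \frac{4541866}{15} \approx -3.0279 \cdot 10^{5}$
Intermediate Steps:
$Y{\left(D,N \right)} = D + 2 N$
$z{\left(A \right)} = - \frac{8}{A} - \frac{A}{3}$ ($z{\left(A \right)} = A \left(- \frac{1}{3}\right) - \frac{8}{A} = - \frac{A}{3} - \frac{8}{A} = - \frac{8}{A} - \frac{A}{3}$)
$P{\left(L \right)} = \frac{10}{3} - \frac{8}{-10 + L} - \frac{L}{3}$ ($P{\left(L \right)} = - \frac{8}{L + 2 \left(-5\right)} - \frac{L + 2 \left(-5\right)}{3} = - \frac{8}{L - 10} - \frac{L - 10}{3} = - \frac{8}{-10 + L} - \frac{-10 + L}{3} = - \frac{8}{-10 + L} - \left(- \frac{10}{3} + \frac{L}{3}\right) = \frac{10}{3} - \frac{8}{-10 + L} - \frac{L}{3}$)
$P{\left(30 \right)} - 302784 = \frac{-24 - \left(10 - 30\right)^{2}}{3 \left(-10 + 30\right)} - 302784 = \frac{-24 - \left(10 - 30\right)^{2}}{3 \cdot 20} - 302784 = \frac{1}{3} \cdot \frac{1}{20} \left(-24 - \left(-20\right)^{2}\right) - 302784 = \frac{1}{3} \cdot \frac{1}{20} \left(-24 - 400\right) - 302784 = \frac{1}{3} \cdot \frac{1}{20} \left(-424\right) - 302784 = - \frac{106}{15} - 302784 = - \frac{4541866}{15}$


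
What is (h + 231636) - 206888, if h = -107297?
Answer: -82549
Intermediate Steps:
(h + 231636) - 206888 = (-107297 + 231636) - 206888 = 124339 - 206888 = -82549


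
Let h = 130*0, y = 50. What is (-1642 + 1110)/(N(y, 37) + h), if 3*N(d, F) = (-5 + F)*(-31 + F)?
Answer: -133/16 ≈ -8.3125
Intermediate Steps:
N(d, F) = (-31 + F)*(-5 + F)/3 (N(d, F) = ((-5 + F)*(-31 + F))/3 = ((-31 + F)*(-5 + F))/3 = (-31 + F)*(-5 + F)/3)
h = 0
(-1642 + 1110)/(N(y, 37) + h) = (-1642 + 1110)/((155/3 - 12*37 + (1/3)*37**2) + 0) = -532/((155/3 - 444 + (1/3)*1369) + 0) = -532/((155/3 - 444 + 1369/3) + 0) = -532/(64 + 0) = -532/64 = -532*1/64 = -133/16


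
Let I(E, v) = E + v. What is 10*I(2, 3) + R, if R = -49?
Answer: 1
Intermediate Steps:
10*I(2, 3) + R = 10*(2 + 3) - 49 = 10*5 - 49 = 50 - 49 = 1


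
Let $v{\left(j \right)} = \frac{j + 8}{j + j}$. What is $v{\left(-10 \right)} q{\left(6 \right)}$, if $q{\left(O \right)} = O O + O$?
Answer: $\frac{21}{5} \approx 4.2$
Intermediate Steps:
$q{\left(O \right)} = O + O^{2}$ ($q{\left(O \right)} = O^{2} + O = O + O^{2}$)
$v{\left(j \right)} = \frac{8 + j}{2 j}$
$v{\left(-10 \right)} q{\left(6 \right)} = \frac{8 - 10}{2 \left(-10\right)} 6 \left(1 + 6\right) = \frac{1}{2} \left(- \frac{1}{10}\right) \left(-2\right) 6 \cdot 7 = \frac{1}{10} \cdot 42 = \frac{21}{5}$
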